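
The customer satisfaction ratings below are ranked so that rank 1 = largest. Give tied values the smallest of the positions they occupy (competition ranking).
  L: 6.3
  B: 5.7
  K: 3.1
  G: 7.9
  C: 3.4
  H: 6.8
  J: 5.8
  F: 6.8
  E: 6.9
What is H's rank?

3

Sorted (descending): 7.9, 6.9, 6.8, 6.8, 6.3, 5.8, 5.7, 3.4, 3.1
The 2 values of 6.8 occupy positions 3–4 → each gets rank 3.
H has value 6.8 → rank 3.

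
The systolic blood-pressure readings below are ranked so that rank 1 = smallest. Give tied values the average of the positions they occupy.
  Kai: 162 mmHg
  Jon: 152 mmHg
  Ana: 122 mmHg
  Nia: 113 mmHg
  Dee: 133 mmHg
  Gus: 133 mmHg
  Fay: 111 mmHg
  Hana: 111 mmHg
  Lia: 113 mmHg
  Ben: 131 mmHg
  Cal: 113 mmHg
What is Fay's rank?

1.5

Sorted (ascending): 111, 111, 113, 113, 113, 122, 131, 133, 133, 152, 162
The 2 values of 111 occupy positions 1–2 → average rank (1+2)/2 = 1.5.
The 3 values of 113 occupy positions 3–5 → average rank 4.
The 2 values of 133 occupy positions 8–9 → average rank (8+9)/2 = 8.5.
Fay has value 111 mmHg → rank 1.5.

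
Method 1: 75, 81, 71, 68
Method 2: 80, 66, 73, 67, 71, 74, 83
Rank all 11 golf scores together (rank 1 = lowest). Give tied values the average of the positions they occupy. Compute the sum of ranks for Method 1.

Sorted (ascending): 66, 67, 68, 71, 71, 73, 74, 75, 80, 81, 83
The 2 values of 71 occupy positions 4–5 → average rank (4+5)/2 = 4.5.
Method 1 values → pooled ranks: 75→8, 81→10, 71→4.5, 68→3
Rank sum = 8 + 10 + 4.5 + 3 = 25.5

25.5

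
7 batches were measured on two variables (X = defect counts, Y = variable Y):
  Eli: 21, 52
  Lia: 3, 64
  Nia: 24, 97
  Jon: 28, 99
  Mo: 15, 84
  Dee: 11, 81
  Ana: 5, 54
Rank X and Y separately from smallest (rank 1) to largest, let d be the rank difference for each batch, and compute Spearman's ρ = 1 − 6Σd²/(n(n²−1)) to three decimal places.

0.607

Ranks of variable 1: 5, 1, 6, 7, 4, 3, 2
Ranks of variable 2: 1, 3, 6, 7, 5, 4, 2
d = r₁ − r₂: 4, -2, 0, 0, -1, -1, 0
d²: 16, 4, 0, 0, 1, 1, 0; Σd² = 22
ρ = 1 − 6·22/(7·48) = 1 − 132/336 = 0.607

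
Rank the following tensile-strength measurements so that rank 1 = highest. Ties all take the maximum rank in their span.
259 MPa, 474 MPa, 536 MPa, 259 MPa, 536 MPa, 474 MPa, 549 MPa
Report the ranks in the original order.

Sorted (descending): 549, 536, 536, 474, 474, 259, 259
The 2 values of 536 occupy positions 2–3 → each gets rank 3.
The 2 values of 474 occupy positions 4–5 → each gets rank 5.
The 2 values of 259 occupy positions 6–7 → each gets rank 7.

7, 5, 3, 7, 3, 5, 1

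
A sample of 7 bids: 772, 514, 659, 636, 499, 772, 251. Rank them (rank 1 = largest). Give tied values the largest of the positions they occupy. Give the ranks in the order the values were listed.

Sorted (descending): 772, 772, 659, 636, 514, 499, 251
The 2 values of 772 occupy positions 1–2 → each gets rank 2.

2, 5, 3, 4, 6, 2, 7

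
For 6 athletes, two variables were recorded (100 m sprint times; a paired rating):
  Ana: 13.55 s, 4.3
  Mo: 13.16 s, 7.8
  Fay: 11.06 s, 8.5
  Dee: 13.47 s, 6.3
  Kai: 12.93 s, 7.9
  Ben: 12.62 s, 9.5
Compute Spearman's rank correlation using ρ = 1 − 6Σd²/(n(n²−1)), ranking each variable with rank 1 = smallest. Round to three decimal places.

Ranks of variable 1: 6, 4, 1, 5, 3, 2
Ranks of variable 2: 1, 3, 5, 2, 4, 6
d = r₁ − r₂: 5, 1, -4, 3, -1, -4
d²: 25, 1, 16, 9, 1, 16; Σd² = 68
ρ = 1 − 6·68/(6·35) = 1 − 408/210 = -0.943

-0.943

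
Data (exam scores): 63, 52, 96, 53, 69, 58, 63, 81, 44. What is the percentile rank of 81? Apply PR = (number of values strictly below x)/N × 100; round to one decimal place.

N = 9.
Strictly below 81: 7. Equal to 81: 1.
PR = 7/9 × 100 = 77.8

77.8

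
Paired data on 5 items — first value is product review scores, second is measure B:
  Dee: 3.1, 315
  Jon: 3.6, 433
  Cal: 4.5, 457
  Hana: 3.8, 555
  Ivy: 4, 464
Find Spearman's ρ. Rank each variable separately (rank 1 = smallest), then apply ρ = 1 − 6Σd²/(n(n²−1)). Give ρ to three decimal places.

Ranks of variable 1: 1, 2, 5, 3, 4
Ranks of variable 2: 1, 2, 3, 5, 4
d = r₁ − r₂: 0, 0, 2, -2, 0
d²: 0, 0, 4, 4, 0; Σd² = 8
ρ = 1 − 6·8/(5·24) = 1 − 48/120 = 0.600

0.600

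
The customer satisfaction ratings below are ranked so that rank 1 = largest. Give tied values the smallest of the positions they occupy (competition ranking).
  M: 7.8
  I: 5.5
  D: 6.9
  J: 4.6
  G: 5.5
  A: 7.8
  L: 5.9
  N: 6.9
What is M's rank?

Sorted (descending): 7.8, 7.8, 6.9, 6.9, 5.9, 5.5, 5.5, 4.6
The 2 values of 7.8 occupy positions 1–2 → each gets rank 1.
The 2 values of 6.9 occupy positions 3–4 → each gets rank 3.
The 2 values of 5.5 occupy positions 6–7 → each gets rank 6.
M has value 7.8 → rank 1.

1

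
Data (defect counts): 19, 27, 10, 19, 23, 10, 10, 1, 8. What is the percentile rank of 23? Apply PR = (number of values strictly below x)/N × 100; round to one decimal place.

77.8

N = 9.
Strictly below 23: 7. Equal to 23: 1.
PR = 7/9 × 100 = 77.8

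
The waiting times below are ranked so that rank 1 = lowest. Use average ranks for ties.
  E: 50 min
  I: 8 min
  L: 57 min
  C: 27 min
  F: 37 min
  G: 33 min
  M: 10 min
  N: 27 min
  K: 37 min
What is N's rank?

Sorted (ascending): 8, 10, 27, 27, 33, 37, 37, 50, 57
The 2 values of 27 occupy positions 3–4 → average rank (3+4)/2 = 3.5.
The 2 values of 37 occupy positions 6–7 → average rank (6+7)/2 = 6.5.
N has value 27 min → rank 3.5.

3.5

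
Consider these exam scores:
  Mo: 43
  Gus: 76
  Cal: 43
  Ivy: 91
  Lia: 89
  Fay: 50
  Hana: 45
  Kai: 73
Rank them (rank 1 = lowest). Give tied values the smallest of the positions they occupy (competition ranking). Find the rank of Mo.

1

Sorted (ascending): 43, 43, 45, 50, 73, 76, 89, 91
The 2 values of 43 occupy positions 1–2 → each gets rank 1.
Mo has value 43 → rank 1.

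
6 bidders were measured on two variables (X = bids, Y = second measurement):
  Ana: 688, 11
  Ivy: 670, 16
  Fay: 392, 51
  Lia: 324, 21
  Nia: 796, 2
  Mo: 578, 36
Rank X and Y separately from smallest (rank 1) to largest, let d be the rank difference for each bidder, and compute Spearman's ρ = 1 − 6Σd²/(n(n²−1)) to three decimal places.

-0.829

Ranks of variable 1: 5, 4, 2, 1, 6, 3
Ranks of variable 2: 2, 3, 6, 4, 1, 5
d = r₁ − r₂: 3, 1, -4, -3, 5, -2
d²: 9, 1, 16, 9, 25, 4; Σd² = 64
ρ = 1 − 6·64/(6·35) = 1 − 384/210 = -0.829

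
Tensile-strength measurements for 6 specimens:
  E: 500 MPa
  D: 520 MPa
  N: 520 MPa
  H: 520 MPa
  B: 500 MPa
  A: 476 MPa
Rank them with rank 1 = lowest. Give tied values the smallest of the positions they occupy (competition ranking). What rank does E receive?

2

Sorted (ascending): 476, 500, 500, 520, 520, 520
The 2 values of 500 occupy positions 2–3 → each gets rank 2.
The 3 values of 520 occupy positions 4–6 → each gets rank 4.
E has value 500 MPa → rank 2.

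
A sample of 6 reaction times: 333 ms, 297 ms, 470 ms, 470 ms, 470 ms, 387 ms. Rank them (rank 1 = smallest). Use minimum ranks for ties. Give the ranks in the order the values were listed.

Sorted (ascending): 297, 333, 387, 470, 470, 470
The 3 values of 470 occupy positions 4–6 → each gets rank 4.

2, 1, 4, 4, 4, 3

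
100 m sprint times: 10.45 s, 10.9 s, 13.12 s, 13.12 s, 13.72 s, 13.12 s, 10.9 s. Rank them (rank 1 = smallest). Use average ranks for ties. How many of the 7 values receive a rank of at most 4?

3

Sorted (ascending): 10.45, 10.9, 10.9, 13.12, 13.12, 13.12, 13.72
The 2 values of 10.9 occupy positions 2–3 → average rank (2+3)/2 = 2.5.
The 3 values of 13.12 occupy positions 4–6 → average rank 5.
Ranks ≤ 4: {1, 2.5, 2.5} → 3 values.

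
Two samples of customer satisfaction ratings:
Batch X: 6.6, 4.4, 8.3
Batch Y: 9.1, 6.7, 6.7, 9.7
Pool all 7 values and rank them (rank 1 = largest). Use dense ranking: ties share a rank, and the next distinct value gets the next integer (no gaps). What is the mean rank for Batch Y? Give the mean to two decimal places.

2.75

Sorted (descending): 9.7, 9.1, 8.3, 6.7, 6.7, 6.6, 4.4
The 2 values of 6.7 share dense rank 4.
Remaining distinct values take the next consecutive integers.
Batch Y values → pooled ranks: 9.1→2, 6.7→4, 6.7→4, 9.7→1
Mean rank = (2 + 4 + 4 + 1) / 4 = 2.75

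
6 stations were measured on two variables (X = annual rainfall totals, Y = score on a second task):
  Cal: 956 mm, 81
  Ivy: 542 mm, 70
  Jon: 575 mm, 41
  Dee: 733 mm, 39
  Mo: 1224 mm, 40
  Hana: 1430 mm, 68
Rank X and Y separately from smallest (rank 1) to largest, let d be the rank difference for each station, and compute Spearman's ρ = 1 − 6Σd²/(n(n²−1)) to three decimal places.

-0.086

Ranks of variable 1: 4, 1, 2, 3, 5, 6
Ranks of variable 2: 6, 5, 3, 1, 2, 4
d = r₁ − r₂: -2, -4, -1, 2, 3, 2
d²: 4, 16, 1, 4, 9, 4; Σd² = 38
ρ = 1 − 6·38/(6·35) = 1 − 228/210 = -0.086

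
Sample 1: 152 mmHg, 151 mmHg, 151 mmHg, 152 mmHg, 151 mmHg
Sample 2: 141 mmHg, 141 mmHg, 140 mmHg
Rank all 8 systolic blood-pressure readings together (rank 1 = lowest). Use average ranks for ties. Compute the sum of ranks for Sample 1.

30

Sorted (ascending): 140, 141, 141, 151, 151, 151, 152, 152
The 2 values of 141 occupy positions 2–3 → average rank (2+3)/2 = 2.5.
The 3 values of 151 occupy positions 4–6 → average rank 5.
The 2 values of 152 occupy positions 7–8 → average rank (7+8)/2 = 7.5.
Sample 1 values → pooled ranks: 152→7.5, 151→5, 151→5, 152→7.5, 151→5
Rank sum = 7.5 + 5 + 5 + 7.5 + 5 = 30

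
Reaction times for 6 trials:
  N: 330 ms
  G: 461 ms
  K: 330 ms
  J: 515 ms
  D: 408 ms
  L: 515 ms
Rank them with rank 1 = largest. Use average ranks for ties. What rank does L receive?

1.5

Sorted (descending): 515, 515, 461, 408, 330, 330
The 2 values of 515 occupy positions 1–2 → average rank (1+2)/2 = 1.5.
The 2 values of 330 occupy positions 5–6 → average rank (5+6)/2 = 5.5.
L has value 515 ms → rank 1.5.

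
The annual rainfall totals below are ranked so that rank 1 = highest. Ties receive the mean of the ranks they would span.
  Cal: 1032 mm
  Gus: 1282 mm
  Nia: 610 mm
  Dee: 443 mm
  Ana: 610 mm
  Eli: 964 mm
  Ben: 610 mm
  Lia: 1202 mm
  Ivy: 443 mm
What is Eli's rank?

4

Sorted (descending): 1282, 1202, 1032, 964, 610, 610, 610, 443, 443
The 3 values of 610 occupy positions 5–7 → average rank 6.
The 2 values of 443 occupy positions 8–9 → average rank (8+9)/2 = 8.5.
Eli has value 964 mm → rank 4.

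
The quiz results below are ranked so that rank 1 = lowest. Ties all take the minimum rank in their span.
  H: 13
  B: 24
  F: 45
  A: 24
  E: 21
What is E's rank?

2

Sorted (ascending): 13, 21, 24, 24, 45
The 2 values of 24 occupy positions 3–4 → each gets rank 3.
E has value 21 → rank 2.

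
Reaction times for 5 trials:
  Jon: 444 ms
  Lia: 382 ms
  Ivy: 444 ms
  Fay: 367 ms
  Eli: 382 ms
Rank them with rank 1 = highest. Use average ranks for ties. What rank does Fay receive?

Sorted (descending): 444, 444, 382, 382, 367
The 2 values of 444 occupy positions 1–2 → average rank (1+2)/2 = 1.5.
The 2 values of 382 occupy positions 3–4 → average rank (3+4)/2 = 3.5.
Fay has value 367 ms → rank 5.

5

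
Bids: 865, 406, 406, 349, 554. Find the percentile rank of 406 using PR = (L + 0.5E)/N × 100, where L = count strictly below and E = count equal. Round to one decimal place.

40.0

N = 5.
Strictly below 406: 1. Equal to 406: 2.
PR = (1 + 0.5·2)/5 × 100 = 40.0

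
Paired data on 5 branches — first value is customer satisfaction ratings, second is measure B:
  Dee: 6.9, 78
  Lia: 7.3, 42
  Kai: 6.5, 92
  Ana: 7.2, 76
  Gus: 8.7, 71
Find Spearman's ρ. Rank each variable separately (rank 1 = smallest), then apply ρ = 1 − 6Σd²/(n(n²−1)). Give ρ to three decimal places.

Ranks of variable 1: 2, 4, 1, 3, 5
Ranks of variable 2: 4, 1, 5, 3, 2
d = r₁ − r₂: -2, 3, -4, 0, 3
d²: 4, 9, 16, 0, 9; Σd² = 38
ρ = 1 − 6·38/(5·24) = 1 − 228/120 = -0.900

-0.900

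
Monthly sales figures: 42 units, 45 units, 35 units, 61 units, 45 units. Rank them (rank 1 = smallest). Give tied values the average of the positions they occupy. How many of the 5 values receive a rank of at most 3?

2

Sorted (ascending): 35, 42, 45, 45, 61
The 2 values of 45 occupy positions 3–4 → average rank (3+4)/2 = 3.5.
Ranks ≤ 3: {1, 2} → 2 values.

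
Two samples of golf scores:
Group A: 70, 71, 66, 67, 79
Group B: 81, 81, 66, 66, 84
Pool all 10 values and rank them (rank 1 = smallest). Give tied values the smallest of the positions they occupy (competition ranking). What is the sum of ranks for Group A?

23

Sorted (ascending): 66, 66, 66, 67, 70, 71, 79, 81, 81, 84
The 3 values of 66 occupy positions 1–3 → each gets rank 1.
The 2 values of 81 occupy positions 8–9 → each gets rank 8.
Group A values → pooled ranks: 70→5, 71→6, 66→1, 67→4, 79→7
Rank sum = 5 + 6 + 1 + 4 + 7 = 23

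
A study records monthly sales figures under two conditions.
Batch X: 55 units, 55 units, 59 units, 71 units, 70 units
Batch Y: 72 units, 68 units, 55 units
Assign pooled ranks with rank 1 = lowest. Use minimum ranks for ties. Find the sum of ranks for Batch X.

19

Sorted (ascending): 55, 55, 55, 59, 68, 70, 71, 72
The 3 values of 55 occupy positions 1–3 → each gets rank 1.
Batch X values → pooled ranks: 55→1, 55→1, 59→4, 71→7, 70→6
Rank sum = 1 + 1 + 4 + 7 + 6 = 19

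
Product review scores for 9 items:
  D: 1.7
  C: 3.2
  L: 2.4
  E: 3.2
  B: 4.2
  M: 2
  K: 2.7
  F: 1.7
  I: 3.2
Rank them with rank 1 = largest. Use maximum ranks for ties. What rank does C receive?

Sorted (descending): 4.2, 3.2, 3.2, 3.2, 2.7, 2.4, 2, 1.7, 1.7
The 3 values of 3.2 occupy positions 2–4 → each gets rank 4.
The 2 values of 1.7 occupy positions 8–9 → each gets rank 9.
C has value 3.2 → rank 4.

4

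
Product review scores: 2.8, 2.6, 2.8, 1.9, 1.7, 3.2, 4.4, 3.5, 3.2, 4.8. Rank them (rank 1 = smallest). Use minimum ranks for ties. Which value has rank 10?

Sorted (ascending): 1.7, 1.9, 2.6, 2.8, 2.8, 3.2, 3.2, 3.5, 4.4, 4.8
The 2 values of 2.8 occupy positions 4–5 → each gets rank 4.
The 2 values of 3.2 occupy positions 6–7 → each gets rank 6.
Rank 10 → value 4.8.

4.8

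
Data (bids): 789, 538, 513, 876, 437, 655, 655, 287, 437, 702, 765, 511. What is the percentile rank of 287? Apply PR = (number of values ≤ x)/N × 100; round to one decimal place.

N = 12.
Strictly below 287: 0. Equal to 287: 1.
PR = 1/12 × 100 = 8.3

8.3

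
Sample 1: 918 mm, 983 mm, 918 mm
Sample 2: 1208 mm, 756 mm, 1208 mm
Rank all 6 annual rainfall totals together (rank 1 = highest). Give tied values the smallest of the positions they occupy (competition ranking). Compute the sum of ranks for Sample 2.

8

Sorted (descending): 1208, 1208, 983, 918, 918, 756
The 2 values of 1208 occupy positions 1–2 → each gets rank 1.
The 2 values of 918 occupy positions 4–5 → each gets rank 4.
Sample 2 values → pooled ranks: 1208→1, 756→6, 1208→1
Rank sum = 1 + 6 + 1 = 8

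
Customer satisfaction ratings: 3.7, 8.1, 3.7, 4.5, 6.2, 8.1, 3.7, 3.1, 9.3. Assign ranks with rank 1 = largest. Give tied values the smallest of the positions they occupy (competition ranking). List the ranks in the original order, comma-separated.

6, 2, 6, 5, 4, 2, 6, 9, 1

Sorted (descending): 9.3, 8.1, 8.1, 6.2, 4.5, 3.7, 3.7, 3.7, 3.1
The 2 values of 8.1 occupy positions 2–3 → each gets rank 2.
The 3 values of 3.7 occupy positions 6–8 → each gets rank 6.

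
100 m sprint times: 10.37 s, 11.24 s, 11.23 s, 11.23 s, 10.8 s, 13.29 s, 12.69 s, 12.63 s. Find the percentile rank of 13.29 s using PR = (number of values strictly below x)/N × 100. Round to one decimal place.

87.5

N = 8.
Strictly below 13.29: 7. Equal to 13.29: 1.
PR = 7/8 × 100 = 87.5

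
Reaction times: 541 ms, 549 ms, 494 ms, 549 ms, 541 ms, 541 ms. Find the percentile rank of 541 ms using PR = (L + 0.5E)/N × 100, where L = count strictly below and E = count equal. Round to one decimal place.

41.7

N = 6.
Strictly below 541: 1. Equal to 541: 3.
PR = (1 + 0.5·3)/6 × 100 = 41.7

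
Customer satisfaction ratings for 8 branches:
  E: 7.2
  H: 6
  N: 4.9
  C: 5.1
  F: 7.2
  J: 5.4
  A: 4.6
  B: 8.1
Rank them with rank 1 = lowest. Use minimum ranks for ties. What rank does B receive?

Sorted (ascending): 4.6, 4.9, 5.1, 5.4, 6, 7.2, 7.2, 8.1
The 2 values of 7.2 occupy positions 6–7 → each gets rank 6.
B has value 8.1 → rank 8.

8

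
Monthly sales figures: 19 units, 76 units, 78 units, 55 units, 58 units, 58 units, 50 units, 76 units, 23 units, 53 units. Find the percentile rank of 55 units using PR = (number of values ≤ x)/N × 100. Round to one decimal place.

N = 10.
Strictly below 55: 4. Equal to 55: 1.
PR = 5/10 × 100 = 50.0

50.0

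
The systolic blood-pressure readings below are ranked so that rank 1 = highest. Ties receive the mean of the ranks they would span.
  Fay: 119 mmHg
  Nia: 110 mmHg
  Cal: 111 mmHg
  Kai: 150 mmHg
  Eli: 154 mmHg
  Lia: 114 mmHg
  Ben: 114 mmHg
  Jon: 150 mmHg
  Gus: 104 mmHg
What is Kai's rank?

2.5

Sorted (descending): 154, 150, 150, 119, 114, 114, 111, 110, 104
The 2 values of 150 occupy positions 2–3 → average rank (2+3)/2 = 2.5.
The 2 values of 114 occupy positions 5–6 → average rank (5+6)/2 = 5.5.
Kai has value 150 mmHg → rank 2.5.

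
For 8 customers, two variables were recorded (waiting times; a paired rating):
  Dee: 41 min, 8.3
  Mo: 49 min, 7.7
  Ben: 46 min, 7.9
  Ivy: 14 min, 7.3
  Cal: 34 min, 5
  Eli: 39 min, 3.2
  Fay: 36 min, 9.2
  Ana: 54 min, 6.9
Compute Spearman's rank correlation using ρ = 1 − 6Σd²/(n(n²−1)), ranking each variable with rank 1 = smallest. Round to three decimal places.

0.095

Ranks of variable 1: 5, 7, 6, 1, 2, 4, 3, 8
Ranks of variable 2: 7, 5, 6, 4, 2, 1, 8, 3
d = r₁ − r₂: -2, 2, 0, -3, 0, 3, -5, 5
d²: 4, 4, 0, 9, 0, 9, 25, 25; Σd² = 76
ρ = 1 − 6·76/(8·63) = 1 − 456/504 = 0.095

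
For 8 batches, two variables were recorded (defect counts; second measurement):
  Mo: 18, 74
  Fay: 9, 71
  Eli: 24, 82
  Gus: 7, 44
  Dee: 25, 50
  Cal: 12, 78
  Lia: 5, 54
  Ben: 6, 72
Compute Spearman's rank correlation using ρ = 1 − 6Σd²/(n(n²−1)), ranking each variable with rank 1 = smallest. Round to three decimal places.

Ranks of variable 1: 6, 4, 7, 3, 8, 5, 1, 2
Ranks of variable 2: 6, 4, 8, 1, 2, 7, 3, 5
d = r₁ − r₂: 0, 0, -1, 2, 6, -2, -2, -3
d²: 0, 0, 1, 4, 36, 4, 4, 9; Σd² = 58
ρ = 1 − 6·58/(8·63) = 1 − 348/504 = 0.310

0.310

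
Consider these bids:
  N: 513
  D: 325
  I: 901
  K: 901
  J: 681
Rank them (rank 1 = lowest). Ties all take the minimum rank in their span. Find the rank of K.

4

Sorted (ascending): 325, 513, 681, 901, 901
The 2 values of 901 occupy positions 4–5 → each gets rank 4.
K has value 901 → rank 4.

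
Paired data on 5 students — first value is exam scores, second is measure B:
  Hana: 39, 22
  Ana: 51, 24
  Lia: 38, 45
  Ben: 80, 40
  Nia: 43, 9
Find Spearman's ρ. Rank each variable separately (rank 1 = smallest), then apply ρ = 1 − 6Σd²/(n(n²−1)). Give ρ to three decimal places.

-0.100

Ranks of variable 1: 2, 4, 1, 5, 3
Ranks of variable 2: 2, 3, 5, 4, 1
d = r₁ − r₂: 0, 1, -4, 1, 2
d²: 0, 1, 16, 1, 4; Σd² = 22
ρ = 1 − 6·22/(5·24) = 1 − 132/120 = -0.100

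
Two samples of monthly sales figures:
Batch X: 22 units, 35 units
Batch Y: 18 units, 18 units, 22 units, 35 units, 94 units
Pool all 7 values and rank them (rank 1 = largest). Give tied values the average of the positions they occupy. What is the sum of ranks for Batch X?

7

Sorted (descending): 94, 35, 35, 22, 22, 18, 18
The 2 values of 35 occupy positions 2–3 → average rank (2+3)/2 = 2.5.
The 2 values of 22 occupy positions 4–5 → average rank (4+5)/2 = 4.5.
The 2 values of 18 occupy positions 6–7 → average rank (6+7)/2 = 6.5.
Batch X values → pooled ranks: 22→4.5, 35→2.5
Rank sum = 4.5 + 2.5 = 7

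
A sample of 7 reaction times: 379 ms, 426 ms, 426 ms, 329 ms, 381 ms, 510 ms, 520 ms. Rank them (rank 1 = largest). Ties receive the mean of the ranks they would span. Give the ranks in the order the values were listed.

6, 3.5, 3.5, 7, 5, 2, 1

Sorted (descending): 520, 510, 426, 426, 381, 379, 329
The 2 values of 426 occupy positions 3–4 → average rank (3+4)/2 = 3.5.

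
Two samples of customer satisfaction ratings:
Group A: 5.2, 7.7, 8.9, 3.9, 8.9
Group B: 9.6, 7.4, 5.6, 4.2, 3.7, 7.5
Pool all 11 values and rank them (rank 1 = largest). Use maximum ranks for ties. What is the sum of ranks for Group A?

28

Sorted (descending): 9.6, 8.9, 8.9, 7.7, 7.5, 7.4, 5.6, 5.2, 4.2, 3.9, 3.7
The 2 values of 8.9 occupy positions 2–3 → each gets rank 3.
Group A values → pooled ranks: 5.2→8, 7.7→4, 8.9→3, 3.9→10, 8.9→3
Rank sum = 8 + 4 + 3 + 10 + 3 = 28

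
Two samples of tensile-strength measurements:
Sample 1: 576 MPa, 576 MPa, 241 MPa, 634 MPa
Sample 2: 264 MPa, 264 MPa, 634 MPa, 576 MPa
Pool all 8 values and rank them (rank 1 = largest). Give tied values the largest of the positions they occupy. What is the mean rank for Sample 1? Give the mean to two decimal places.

5.00

Sorted (descending): 634, 634, 576, 576, 576, 264, 264, 241
The 2 values of 634 occupy positions 1–2 → each gets rank 2.
The 3 values of 576 occupy positions 3–5 → each gets rank 5.
The 2 values of 264 occupy positions 6–7 → each gets rank 7.
Sample 1 values → pooled ranks: 576→5, 576→5, 241→8, 634→2
Mean rank = (5 + 5 + 8 + 2) / 4 = 5.00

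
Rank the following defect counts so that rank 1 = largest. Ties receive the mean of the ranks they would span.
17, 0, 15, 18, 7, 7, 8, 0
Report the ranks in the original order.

Sorted (descending): 18, 17, 15, 8, 7, 7, 0, 0
The 2 values of 7 occupy positions 5–6 → average rank (5+6)/2 = 5.5.
The 2 values of 0 occupy positions 7–8 → average rank (7+8)/2 = 7.5.

2, 7.5, 3, 1, 5.5, 5.5, 4, 7.5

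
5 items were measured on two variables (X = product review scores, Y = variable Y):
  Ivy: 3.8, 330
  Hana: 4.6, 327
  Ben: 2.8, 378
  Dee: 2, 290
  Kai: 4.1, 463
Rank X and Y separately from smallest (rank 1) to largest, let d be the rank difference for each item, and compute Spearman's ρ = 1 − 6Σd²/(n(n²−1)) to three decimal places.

Ranks of variable 1: 3, 5, 2, 1, 4
Ranks of variable 2: 3, 2, 4, 1, 5
d = r₁ − r₂: 0, 3, -2, 0, -1
d²: 0, 9, 4, 0, 1; Σd² = 14
ρ = 1 − 6·14/(5·24) = 1 − 84/120 = 0.300

0.300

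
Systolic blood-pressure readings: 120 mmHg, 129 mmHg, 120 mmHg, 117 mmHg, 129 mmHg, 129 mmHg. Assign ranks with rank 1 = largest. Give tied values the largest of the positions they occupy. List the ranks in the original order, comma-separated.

Sorted (descending): 129, 129, 129, 120, 120, 117
The 3 values of 129 occupy positions 1–3 → each gets rank 3.
The 2 values of 120 occupy positions 4–5 → each gets rank 5.

5, 3, 5, 6, 3, 3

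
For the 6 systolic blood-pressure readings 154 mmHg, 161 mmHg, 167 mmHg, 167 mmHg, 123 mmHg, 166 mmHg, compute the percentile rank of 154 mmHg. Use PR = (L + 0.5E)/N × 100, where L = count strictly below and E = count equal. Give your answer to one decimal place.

25.0

N = 6.
Strictly below 154: 1. Equal to 154: 1.
PR = (1 + 0.5·1)/6 × 100 = 25.0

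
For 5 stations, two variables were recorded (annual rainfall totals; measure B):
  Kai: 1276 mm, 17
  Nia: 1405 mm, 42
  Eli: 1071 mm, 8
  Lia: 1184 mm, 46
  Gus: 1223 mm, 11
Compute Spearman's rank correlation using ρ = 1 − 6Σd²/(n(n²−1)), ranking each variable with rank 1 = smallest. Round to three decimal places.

0.400

Ranks of variable 1: 4, 5, 1, 2, 3
Ranks of variable 2: 3, 4, 1, 5, 2
d = r₁ − r₂: 1, 1, 0, -3, 1
d²: 1, 1, 0, 9, 1; Σd² = 12
ρ = 1 − 6·12/(5·24) = 1 − 72/120 = 0.400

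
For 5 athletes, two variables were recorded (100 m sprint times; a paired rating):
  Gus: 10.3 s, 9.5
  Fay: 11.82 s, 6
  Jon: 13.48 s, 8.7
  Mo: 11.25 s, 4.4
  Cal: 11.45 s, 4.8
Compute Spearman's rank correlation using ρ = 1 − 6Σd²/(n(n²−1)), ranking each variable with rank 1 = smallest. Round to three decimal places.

Ranks of variable 1: 1, 4, 5, 2, 3
Ranks of variable 2: 5, 3, 4, 1, 2
d = r₁ − r₂: -4, 1, 1, 1, 1
d²: 16, 1, 1, 1, 1; Σd² = 20
ρ = 1 − 6·20/(5·24) = 1 − 120/120 = 0.000

0.000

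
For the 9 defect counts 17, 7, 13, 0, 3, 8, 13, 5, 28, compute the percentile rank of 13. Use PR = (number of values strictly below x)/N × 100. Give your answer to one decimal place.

N = 9.
Strictly below 13: 5. Equal to 13: 2.
PR = 5/9 × 100 = 55.6

55.6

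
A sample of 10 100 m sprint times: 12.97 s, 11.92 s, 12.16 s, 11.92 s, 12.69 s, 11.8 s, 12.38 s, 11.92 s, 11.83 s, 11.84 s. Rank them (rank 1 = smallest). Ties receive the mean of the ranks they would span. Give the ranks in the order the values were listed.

Sorted (ascending): 11.8, 11.83, 11.84, 11.92, 11.92, 11.92, 12.16, 12.38, 12.69, 12.97
The 3 values of 11.92 occupy positions 4–6 → average rank 5.

10, 5, 7, 5, 9, 1, 8, 5, 2, 3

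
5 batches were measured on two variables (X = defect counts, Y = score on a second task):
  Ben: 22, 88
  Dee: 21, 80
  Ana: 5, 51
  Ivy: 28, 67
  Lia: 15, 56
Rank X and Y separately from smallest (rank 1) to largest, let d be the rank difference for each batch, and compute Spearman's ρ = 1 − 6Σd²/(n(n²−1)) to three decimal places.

Ranks of variable 1: 4, 3, 1, 5, 2
Ranks of variable 2: 5, 4, 1, 3, 2
d = r₁ − r₂: -1, -1, 0, 2, 0
d²: 1, 1, 0, 4, 0; Σd² = 6
ρ = 1 − 6·6/(5·24) = 1 − 36/120 = 0.700

0.700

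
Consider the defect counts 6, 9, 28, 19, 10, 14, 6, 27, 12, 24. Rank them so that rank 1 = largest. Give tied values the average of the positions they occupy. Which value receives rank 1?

28

Sorted (descending): 28, 27, 24, 19, 14, 12, 10, 9, 6, 6
The 2 values of 6 occupy positions 9–10 → average rank (9+10)/2 = 9.5.
Rank 1 → value 28.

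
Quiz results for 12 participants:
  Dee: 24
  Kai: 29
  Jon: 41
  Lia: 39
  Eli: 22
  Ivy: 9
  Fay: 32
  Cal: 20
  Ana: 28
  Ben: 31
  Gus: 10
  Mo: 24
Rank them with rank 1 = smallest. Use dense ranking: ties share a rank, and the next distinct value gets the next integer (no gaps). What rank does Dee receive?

5

Sorted (ascending): 9, 10, 20, 22, 24, 24, 28, 29, 31, 32, 39, 41
The 2 values of 24 share dense rank 5.
Remaining distinct values take the next consecutive integers.
Dee has value 24 → rank 5.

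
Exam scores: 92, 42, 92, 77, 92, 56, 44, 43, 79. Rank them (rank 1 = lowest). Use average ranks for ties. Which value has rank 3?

44

Sorted (ascending): 42, 43, 44, 56, 77, 79, 92, 92, 92
The 3 values of 92 occupy positions 7–9 → average rank 8.
Rank 3 → value 44.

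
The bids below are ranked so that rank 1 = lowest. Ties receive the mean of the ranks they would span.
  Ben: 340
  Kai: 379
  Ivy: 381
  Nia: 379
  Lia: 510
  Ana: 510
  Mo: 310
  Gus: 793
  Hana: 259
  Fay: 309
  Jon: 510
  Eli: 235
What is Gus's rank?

12

Sorted (ascending): 235, 259, 309, 310, 340, 379, 379, 381, 510, 510, 510, 793
The 2 values of 379 occupy positions 6–7 → average rank (6+7)/2 = 6.5.
The 3 values of 510 occupy positions 9–11 → average rank 10.
Gus has value 793 → rank 12.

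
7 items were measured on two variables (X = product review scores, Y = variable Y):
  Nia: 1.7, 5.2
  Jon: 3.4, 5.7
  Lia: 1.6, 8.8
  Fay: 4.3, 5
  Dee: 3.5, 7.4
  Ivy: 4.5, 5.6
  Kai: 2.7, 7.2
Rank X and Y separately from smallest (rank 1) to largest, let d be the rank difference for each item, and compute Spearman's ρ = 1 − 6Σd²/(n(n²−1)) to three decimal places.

-0.464

Ranks of variable 1: 2, 4, 1, 6, 5, 7, 3
Ranks of variable 2: 2, 4, 7, 1, 6, 3, 5
d = r₁ − r₂: 0, 0, -6, 5, -1, 4, -2
d²: 0, 0, 36, 25, 1, 16, 4; Σd² = 82
ρ = 1 − 6·82/(7·48) = 1 − 492/336 = -0.464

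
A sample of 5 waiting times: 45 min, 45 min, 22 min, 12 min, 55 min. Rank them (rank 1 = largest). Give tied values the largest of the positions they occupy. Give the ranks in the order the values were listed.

3, 3, 4, 5, 1

Sorted (descending): 55, 45, 45, 22, 12
The 2 values of 45 occupy positions 2–3 → each gets rank 3.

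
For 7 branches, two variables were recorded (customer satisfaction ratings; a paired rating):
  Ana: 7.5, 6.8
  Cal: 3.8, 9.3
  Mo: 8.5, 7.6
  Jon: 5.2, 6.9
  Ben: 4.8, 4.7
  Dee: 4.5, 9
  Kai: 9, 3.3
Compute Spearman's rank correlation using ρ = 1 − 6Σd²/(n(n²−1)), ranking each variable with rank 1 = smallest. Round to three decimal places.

-0.679

Ranks of variable 1: 5, 1, 6, 4, 3, 2, 7
Ranks of variable 2: 3, 7, 5, 4, 2, 6, 1
d = r₁ − r₂: 2, -6, 1, 0, 1, -4, 6
d²: 4, 36, 1, 0, 1, 16, 36; Σd² = 94
ρ = 1 − 6·94/(7·48) = 1 − 564/336 = -0.679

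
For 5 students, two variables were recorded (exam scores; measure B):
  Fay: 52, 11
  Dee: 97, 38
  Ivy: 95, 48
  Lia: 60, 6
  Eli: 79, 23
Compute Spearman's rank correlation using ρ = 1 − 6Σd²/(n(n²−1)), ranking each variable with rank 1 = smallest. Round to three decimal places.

Ranks of variable 1: 1, 5, 4, 2, 3
Ranks of variable 2: 2, 4, 5, 1, 3
d = r₁ − r₂: -1, 1, -1, 1, 0
d²: 1, 1, 1, 1, 0; Σd² = 4
ρ = 1 − 6·4/(5·24) = 1 − 24/120 = 0.800

0.800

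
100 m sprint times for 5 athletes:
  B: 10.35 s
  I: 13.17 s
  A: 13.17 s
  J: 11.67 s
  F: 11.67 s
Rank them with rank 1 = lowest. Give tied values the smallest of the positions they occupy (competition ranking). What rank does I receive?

4

Sorted (ascending): 10.35, 11.67, 11.67, 13.17, 13.17
The 2 values of 11.67 occupy positions 2–3 → each gets rank 2.
The 2 values of 13.17 occupy positions 4–5 → each gets rank 4.
I has value 13.17 s → rank 4.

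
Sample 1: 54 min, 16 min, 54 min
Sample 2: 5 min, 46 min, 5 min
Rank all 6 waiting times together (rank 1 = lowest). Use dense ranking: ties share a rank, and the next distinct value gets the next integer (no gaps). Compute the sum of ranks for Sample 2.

5

Sorted (ascending): 5, 5, 16, 46, 54, 54
The 2 values of 5 share dense rank 1.
The 2 values of 54 share dense rank 4.
Remaining distinct values take the next consecutive integers.
Sample 2 values → pooled ranks: 5→1, 46→3, 5→1
Rank sum = 1 + 3 + 1 = 5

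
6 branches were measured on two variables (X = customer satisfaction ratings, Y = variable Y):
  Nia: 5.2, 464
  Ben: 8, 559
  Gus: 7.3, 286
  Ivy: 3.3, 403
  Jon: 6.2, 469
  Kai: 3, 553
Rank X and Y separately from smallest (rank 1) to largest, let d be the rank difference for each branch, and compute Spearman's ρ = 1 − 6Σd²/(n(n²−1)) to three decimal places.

0.086

Ranks of variable 1: 3, 6, 5, 2, 4, 1
Ranks of variable 2: 3, 6, 1, 2, 4, 5
d = r₁ − r₂: 0, 0, 4, 0, 0, -4
d²: 0, 0, 16, 0, 0, 16; Σd² = 32
ρ = 1 − 6·32/(6·35) = 1 − 192/210 = 0.086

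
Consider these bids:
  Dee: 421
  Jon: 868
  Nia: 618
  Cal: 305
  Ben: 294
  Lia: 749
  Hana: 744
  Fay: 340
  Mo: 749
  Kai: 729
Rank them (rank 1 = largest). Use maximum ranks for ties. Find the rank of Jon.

Sorted (descending): 868, 749, 749, 744, 729, 618, 421, 340, 305, 294
The 2 values of 749 occupy positions 2–3 → each gets rank 3.
Jon has value 868 → rank 1.

1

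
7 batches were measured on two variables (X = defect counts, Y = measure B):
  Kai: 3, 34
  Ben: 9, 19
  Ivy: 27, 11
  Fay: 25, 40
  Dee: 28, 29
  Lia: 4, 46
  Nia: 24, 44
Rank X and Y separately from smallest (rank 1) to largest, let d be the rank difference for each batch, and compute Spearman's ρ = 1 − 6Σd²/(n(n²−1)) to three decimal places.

Ranks of variable 1: 1, 3, 6, 5, 7, 2, 4
Ranks of variable 2: 4, 2, 1, 5, 3, 7, 6
d = r₁ − r₂: -3, 1, 5, 0, 4, -5, -2
d²: 9, 1, 25, 0, 16, 25, 4; Σd² = 80
ρ = 1 − 6·80/(7·48) = 1 − 480/336 = -0.429

-0.429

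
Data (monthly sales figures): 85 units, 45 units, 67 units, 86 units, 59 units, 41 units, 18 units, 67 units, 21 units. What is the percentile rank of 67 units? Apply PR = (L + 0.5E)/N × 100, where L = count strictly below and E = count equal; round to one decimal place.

66.7

N = 9.
Strictly below 67: 5. Equal to 67: 2.
PR = (5 + 0.5·2)/9 × 100 = 66.7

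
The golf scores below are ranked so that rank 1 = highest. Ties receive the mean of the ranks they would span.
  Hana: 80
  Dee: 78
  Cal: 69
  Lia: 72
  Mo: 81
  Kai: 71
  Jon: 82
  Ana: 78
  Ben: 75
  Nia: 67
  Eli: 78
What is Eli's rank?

5

Sorted (descending): 82, 81, 80, 78, 78, 78, 75, 72, 71, 69, 67
The 3 values of 78 occupy positions 4–6 → average rank 5.
Eli has value 78 → rank 5.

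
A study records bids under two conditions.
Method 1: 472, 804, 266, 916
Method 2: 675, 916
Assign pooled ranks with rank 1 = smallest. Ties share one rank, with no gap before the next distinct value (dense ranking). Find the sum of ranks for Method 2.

Sorted (ascending): 266, 472, 675, 804, 916, 916
The 2 values of 916 share dense rank 5.
Remaining distinct values take the next consecutive integers.
Method 2 values → pooled ranks: 675→3, 916→5
Rank sum = 3 + 5 = 8

8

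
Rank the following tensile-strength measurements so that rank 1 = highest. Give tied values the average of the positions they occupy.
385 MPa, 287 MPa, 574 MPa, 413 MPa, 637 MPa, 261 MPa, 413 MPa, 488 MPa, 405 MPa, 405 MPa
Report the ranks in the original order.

8, 9, 2, 4.5, 1, 10, 4.5, 3, 6.5, 6.5

Sorted (descending): 637, 574, 488, 413, 413, 405, 405, 385, 287, 261
The 2 values of 413 occupy positions 4–5 → average rank (4+5)/2 = 4.5.
The 2 values of 405 occupy positions 6–7 → average rank (6+7)/2 = 6.5.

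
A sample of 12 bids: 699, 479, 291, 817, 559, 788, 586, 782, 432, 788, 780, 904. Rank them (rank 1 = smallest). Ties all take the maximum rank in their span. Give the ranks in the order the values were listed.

6, 3, 1, 11, 4, 10, 5, 8, 2, 10, 7, 12

Sorted (ascending): 291, 432, 479, 559, 586, 699, 780, 782, 788, 788, 817, 904
The 2 values of 788 occupy positions 9–10 → each gets rank 10.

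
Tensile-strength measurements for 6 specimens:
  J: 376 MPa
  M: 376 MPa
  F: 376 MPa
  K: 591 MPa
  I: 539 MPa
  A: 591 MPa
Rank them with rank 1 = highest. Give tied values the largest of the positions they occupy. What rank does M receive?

6

Sorted (descending): 591, 591, 539, 376, 376, 376
The 2 values of 591 occupy positions 1–2 → each gets rank 2.
The 3 values of 376 occupy positions 4–6 → each gets rank 6.
M has value 376 MPa → rank 6.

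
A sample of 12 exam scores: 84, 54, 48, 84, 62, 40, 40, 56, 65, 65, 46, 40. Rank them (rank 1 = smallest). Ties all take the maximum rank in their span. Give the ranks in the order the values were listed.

Sorted (ascending): 40, 40, 40, 46, 48, 54, 56, 62, 65, 65, 84, 84
The 3 values of 40 occupy positions 1–3 → each gets rank 3.
The 2 values of 65 occupy positions 9–10 → each gets rank 10.
The 2 values of 84 occupy positions 11–12 → each gets rank 12.

12, 6, 5, 12, 8, 3, 3, 7, 10, 10, 4, 3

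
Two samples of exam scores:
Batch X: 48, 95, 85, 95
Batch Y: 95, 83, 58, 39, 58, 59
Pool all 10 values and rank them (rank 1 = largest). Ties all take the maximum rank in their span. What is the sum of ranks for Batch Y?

Sorted (descending): 95, 95, 95, 85, 83, 59, 58, 58, 48, 39
The 3 values of 95 occupy positions 1–3 → each gets rank 3.
The 2 values of 58 occupy positions 7–8 → each gets rank 8.
Batch Y values → pooled ranks: 95→3, 83→5, 58→8, 39→10, 58→8, 59→6
Rank sum = 3 + 5 + 8 + 10 + 8 + 6 = 40

40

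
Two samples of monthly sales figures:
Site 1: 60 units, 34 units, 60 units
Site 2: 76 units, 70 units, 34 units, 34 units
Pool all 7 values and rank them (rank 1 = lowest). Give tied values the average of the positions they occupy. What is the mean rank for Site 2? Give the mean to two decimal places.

4.25

Sorted (ascending): 34, 34, 34, 60, 60, 70, 76
The 3 values of 34 occupy positions 1–3 → average rank 2.
The 2 values of 60 occupy positions 4–5 → average rank (4+5)/2 = 4.5.
Site 2 values → pooled ranks: 76→7, 70→6, 34→2, 34→2
Mean rank = (7 + 6 + 2 + 2) / 4 = 4.25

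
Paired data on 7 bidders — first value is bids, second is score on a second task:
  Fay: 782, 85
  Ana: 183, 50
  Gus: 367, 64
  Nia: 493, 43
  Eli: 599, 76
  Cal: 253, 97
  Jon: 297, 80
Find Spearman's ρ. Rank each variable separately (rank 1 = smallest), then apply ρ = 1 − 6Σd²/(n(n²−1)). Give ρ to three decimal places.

0.071

Ranks of variable 1: 7, 1, 4, 5, 6, 2, 3
Ranks of variable 2: 6, 2, 3, 1, 4, 7, 5
d = r₁ − r₂: 1, -1, 1, 4, 2, -5, -2
d²: 1, 1, 1, 16, 4, 25, 4; Σd² = 52
ρ = 1 − 6·52/(7·48) = 1 − 312/336 = 0.071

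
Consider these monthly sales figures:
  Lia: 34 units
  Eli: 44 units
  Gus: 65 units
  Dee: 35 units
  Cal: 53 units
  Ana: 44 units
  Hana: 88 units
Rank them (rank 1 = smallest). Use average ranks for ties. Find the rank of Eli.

3.5

Sorted (ascending): 34, 35, 44, 44, 53, 65, 88
The 2 values of 44 occupy positions 3–4 → average rank (3+4)/2 = 3.5.
Eli has value 44 units → rank 3.5.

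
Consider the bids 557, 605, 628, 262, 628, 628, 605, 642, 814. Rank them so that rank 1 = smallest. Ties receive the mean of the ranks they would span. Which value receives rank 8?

Sorted (ascending): 262, 557, 605, 605, 628, 628, 628, 642, 814
The 2 values of 605 occupy positions 3–4 → average rank (3+4)/2 = 3.5.
The 3 values of 628 occupy positions 5–7 → average rank 6.
Rank 8 → value 642.

642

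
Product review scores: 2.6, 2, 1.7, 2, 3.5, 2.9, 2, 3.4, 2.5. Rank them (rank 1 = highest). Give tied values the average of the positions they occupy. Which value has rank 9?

Sorted (descending): 3.5, 3.4, 2.9, 2.6, 2.5, 2, 2, 2, 1.7
The 3 values of 2 occupy positions 6–8 → average rank 7.
Rank 9 → value 1.7.

1.7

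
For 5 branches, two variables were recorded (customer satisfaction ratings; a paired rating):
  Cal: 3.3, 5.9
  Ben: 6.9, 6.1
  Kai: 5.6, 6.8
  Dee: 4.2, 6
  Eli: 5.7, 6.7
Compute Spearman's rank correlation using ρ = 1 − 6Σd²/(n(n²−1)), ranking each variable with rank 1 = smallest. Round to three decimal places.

Ranks of variable 1: 1, 5, 3, 2, 4
Ranks of variable 2: 1, 3, 5, 2, 4
d = r₁ − r₂: 0, 2, -2, 0, 0
d²: 0, 4, 4, 0, 0; Σd² = 8
ρ = 1 − 6·8/(5·24) = 1 − 48/120 = 0.600

0.600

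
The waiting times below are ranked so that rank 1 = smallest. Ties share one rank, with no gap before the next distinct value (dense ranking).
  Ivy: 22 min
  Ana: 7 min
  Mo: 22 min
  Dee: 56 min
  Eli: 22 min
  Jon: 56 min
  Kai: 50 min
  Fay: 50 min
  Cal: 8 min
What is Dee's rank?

5

Sorted (ascending): 7, 8, 22, 22, 22, 50, 50, 56, 56
The 3 values of 22 share dense rank 3.
The 2 values of 50 share dense rank 4.
The 2 values of 56 share dense rank 5.
Remaining distinct values take the next consecutive integers.
Dee has value 56 min → rank 5.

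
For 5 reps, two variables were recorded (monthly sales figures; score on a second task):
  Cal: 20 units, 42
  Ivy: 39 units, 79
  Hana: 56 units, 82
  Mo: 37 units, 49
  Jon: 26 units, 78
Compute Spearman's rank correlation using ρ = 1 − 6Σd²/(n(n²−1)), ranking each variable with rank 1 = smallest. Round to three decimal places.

Ranks of variable 1: 1, 4, 5, 3, 2
Ranks of variable 2: 1, 4, 5, 2, 3
d = r₁ − r₂: 0, 0, 0, 1, -1
d²: 0, 0, 0, 1, 1; Σd² = 2
ρ = 1 − 6·2/(5·24) = 1 − 12/120 = 0.900

0.900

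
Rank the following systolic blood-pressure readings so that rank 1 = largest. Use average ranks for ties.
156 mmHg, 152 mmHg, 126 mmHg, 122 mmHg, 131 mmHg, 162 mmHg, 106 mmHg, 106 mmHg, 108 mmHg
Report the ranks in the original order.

Sorted (descending): 162, 156, 152, 131, 126, 122, 108, 106, 106
The 2 values of 106 occupy positions 8–9 → average rank (8+9)/2 = 8.5.

2, 3, 5, 6, 4, 1, 8.5, 8.5, 7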